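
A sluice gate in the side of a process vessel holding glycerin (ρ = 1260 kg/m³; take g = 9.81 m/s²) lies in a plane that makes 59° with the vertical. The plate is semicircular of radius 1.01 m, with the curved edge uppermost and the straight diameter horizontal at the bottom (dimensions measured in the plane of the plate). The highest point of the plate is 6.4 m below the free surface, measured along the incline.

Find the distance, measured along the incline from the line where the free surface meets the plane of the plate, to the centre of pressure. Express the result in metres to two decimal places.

γ = ρg = 1260 × 9.81 / 1000 = 12.3606 kN/m³.
The plate makes 59° with the vertical, i.e. θ = 90° − 59° = 31° to the horizontal. Measuring y along the incline from the free-surface line, vertical depth h = y·sinθ with sinθ = 0.515038.
The centroid lies 4r/(3π) = 0.428657 m above the diameter, so r − 4r/(3π) = 1.01 − 0.428657 = 0.581343 m below the topmost point, so y_c = 6.4 + 0.581343 = 6.98134 m and h_c = 6.98134 × 0.515038 = 3.59566 m.
A = πr²/2 = π × 1.01²/2 = 1.60237 m².
Resultant F = γ·h_c·A = 12.3606 × 3.59566 × 1.60237 = 71.2166 kN.
I_c = (π/8 − 8/(9π))·r⁴ = 0.109757 × 1.01⁴ = 0.114214 m⁴.
Centre of pressure: y_p = y_c + I_c/(y_c·A) = 6.98134 + 0.114214/(6.98134 × 1.60237) = 6.98134 + 0.0102098 = 6.99155 m along the plane.

y_p = 6.99 m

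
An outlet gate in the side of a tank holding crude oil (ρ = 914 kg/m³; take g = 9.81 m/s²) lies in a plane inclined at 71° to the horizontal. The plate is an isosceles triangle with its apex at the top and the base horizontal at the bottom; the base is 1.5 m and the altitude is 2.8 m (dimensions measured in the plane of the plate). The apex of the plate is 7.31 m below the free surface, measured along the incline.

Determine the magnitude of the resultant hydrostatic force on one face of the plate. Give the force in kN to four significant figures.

γ = ρg = 914 × 9.81 / 1000 = 8.96634 kN/m³.
Let θ = 71° be the plate's angle to the horizontal; measure y along the incline from where the plane meets the free surface. Vertical depth h = y·sinθ with sinθ = 0.945519.
With the apex up, the centroid sits 2h/3 = 2 × 2.8/3 = 1.86667 m below the apex, so y_c = 7.31 + 1.86667 = 9.17667 m and h_c = 9.17667 × 0.945519 = 8.67672 m.
A = ½ × 1.5 × 2.8 = 2.1 m².
Resultant F = γ·h_c·A = 8.96634 × 8.67672 × 2.1 = 163.377 kN.

F ≈ 163.4 kN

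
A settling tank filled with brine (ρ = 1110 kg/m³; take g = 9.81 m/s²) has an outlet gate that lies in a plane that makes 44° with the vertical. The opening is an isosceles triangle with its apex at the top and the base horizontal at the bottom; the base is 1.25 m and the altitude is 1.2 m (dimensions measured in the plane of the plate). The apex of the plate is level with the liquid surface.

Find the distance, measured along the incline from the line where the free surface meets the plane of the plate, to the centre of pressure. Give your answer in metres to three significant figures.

y_p = 0.900 m

γ = ρg = 1110 × 9.81 / 1000 = 10.8891 kN/m³.
The plate makes 44° with the vertical, i.e. θ = 90° − 44° = 46° to the horizontal. Measuring y along the incline from the free-surface line, vertical depth h = y·sinθ with sinθ = 0.719340.
With the apex up, the centroid sits 2h/3 = 2 × 1.2/3 = 0.8 m below the apex, so y_c = 0.8 m and h_c = 0.8 × 0.719340 = 0.575472 m.
A = ½ × 1.25 × 1.2 = 0.75 m².
Resultant F = γ·h_c·A = 10.8891 × 0.575472 × 0.75 = 4.69978 kN.
I_c = b·h³/36 = 1.25 × 1.2³/36 = 0.06 m⁴.
Centre of pressure: y_p = y_c + I_c/(y_c·A) = 0.8 + 0.06/(0.8 × 0.75) = 0.8 + 0.1 = 0.9 m along the plane.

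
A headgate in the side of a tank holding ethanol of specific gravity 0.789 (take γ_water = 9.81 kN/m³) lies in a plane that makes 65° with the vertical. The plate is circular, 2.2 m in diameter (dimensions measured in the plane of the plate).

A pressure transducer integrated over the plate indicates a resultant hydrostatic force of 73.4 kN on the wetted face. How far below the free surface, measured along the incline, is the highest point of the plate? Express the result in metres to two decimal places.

γ = 0.789 × 9.81 = 7.74009 kN/m³.
A = π(1.1)² = 3.80133 m².
From F = γ·h_c·A, the centroid depth is h_c = 73.4/(7.74009 × 3.80133) = 2.49468 m.
The plate makes 65° with the vertical, i.e. θ = 90° − 65° = 25° to the horizontal. Measuring y along the incline from the free-surface line, vertical depth h = y·sinθ with sinθ = 0.422618.
Along the incline, y_c = h_c/sinθ = 2.49468/0.422618 = 5.90292 m.
The centroid is at the centre, 1.1 m below the top of the plate, so the highest point sits at y_top = 5.90292 − 1.1 = 4.80292 m along the incline.

y_top ≈ 4.80 m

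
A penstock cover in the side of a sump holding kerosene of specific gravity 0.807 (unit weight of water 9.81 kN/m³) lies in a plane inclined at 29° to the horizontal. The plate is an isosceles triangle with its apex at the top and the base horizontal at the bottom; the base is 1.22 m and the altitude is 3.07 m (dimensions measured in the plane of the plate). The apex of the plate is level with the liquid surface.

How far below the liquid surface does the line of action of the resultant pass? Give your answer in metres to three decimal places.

γ = 0.807 × 9.81 = 7.91667 kN/m³.
Let θ = 29° be the plate's angle to the horizontal; measure y along the incline from where the plane meets the free surface. Vertical depth h = y·sinθ with sinθ = 0.484810.
With the apex up, the centroid sits 2h/3 = 2 × 3.07/3 = 2.04667 m below the apex, so y_c = 2.04667 m and h_c = 2.04667 × 0.484810 = 0.992246 m.
A = ½ × 1.22 × 3.07 = 1.8727 m².
Resultant F = γ·h_c·A = 7.91667 × 0.992246 × 1.8727 = 14.7106 kN.
I_c = b·h³/36 = 1.22 × 3.07³/36 = 0.980556 m⁴.
Centre of pressure: y_p = y_c + I_c/(y_c·A) = 2.04667 + 0.980556/(2.04667 × 1.8727) = 2.04667 + 0.255833 = 2.3025 m along the plane.
Vertically, h_p = y_p·sinθ = 2.3025 × 0.484810 = 1.11628 m.

h_p = 1.116 m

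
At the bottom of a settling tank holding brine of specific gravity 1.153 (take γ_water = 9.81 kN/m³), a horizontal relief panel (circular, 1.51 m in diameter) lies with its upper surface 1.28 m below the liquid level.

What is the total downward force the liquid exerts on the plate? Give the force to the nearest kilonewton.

γ = 1.153 × 9.81 = 11.31093 kN/m³.
The plate is horizontal, so pressure is uniform at p = γ·h = 11.31093 × 1.28 = 14.478 kN/m².
A = π(0.755)² = 1.79079 m².
F = p·A = 14.478 × 1.79079 = 25.9271 kN.

F ≈ 26 kN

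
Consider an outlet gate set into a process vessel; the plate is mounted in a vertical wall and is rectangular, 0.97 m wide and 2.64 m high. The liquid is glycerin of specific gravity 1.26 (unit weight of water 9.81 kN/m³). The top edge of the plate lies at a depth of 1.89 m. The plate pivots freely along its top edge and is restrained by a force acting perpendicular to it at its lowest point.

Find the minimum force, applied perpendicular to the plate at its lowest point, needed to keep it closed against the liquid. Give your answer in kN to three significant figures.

γ = 1.26 × 9.81 = 12.3606 kN/m³.
The centroid lies 2.64/2 = 1.32 m below the top edge, so the centroid depth is h_c = 1.89 + 1.32 = 3.21 m.
A = 0.97 × 2.64 = 2.5608 m².
Resultant F = γ·h_c·A = 12.3606 × 3.21 × 2.5608 = 101.606 kN.
I_c = b·h³/12 = 0.97 × 2.64³/12 = 1.48731 m⁴.
Centre of pressure: y_p = y_c + I_c/(y_c·A) = 3.21 + 1.48731/(3.21 × 2.5608) = 3.21 + 0.180934 = 3.39093 m along the plane.
The resultant acts 1.32 + 0.180934 = 1.50093 m (along the plate) below the hinge at the top edge, so the moment about the hinge is M = F × 1.50093 = 101.606 × 1.50093 = 152.503 kN·m.
A normal force at the bottom, 2.64 m from the hinge, must supply this moment: P = 152.503/2.64 = 57.7663 kN.

P ≈ 57.8 kN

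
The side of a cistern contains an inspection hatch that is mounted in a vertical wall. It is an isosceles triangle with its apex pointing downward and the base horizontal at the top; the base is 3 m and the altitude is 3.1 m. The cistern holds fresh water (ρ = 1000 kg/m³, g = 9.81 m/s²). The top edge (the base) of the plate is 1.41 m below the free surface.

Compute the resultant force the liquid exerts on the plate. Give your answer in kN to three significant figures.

F ≈ 111 kN

γ = ρg = 1000 × 9.81 = 9810 N/m³ = 9.81 kN/m³.
With the apex down, the centroid sits h/3 = 3.1/3 = 1.03333 m below the base (the top edge), so the centroid depth is h_c = 1.41 + 1.03333 = 2.44333 m.
A = ½ × 3 × 3.1 = 4.65 m².
Resultant F = γ·h_c·A = 9.81 × 2.44333 × 4.65 = 111.456 kN.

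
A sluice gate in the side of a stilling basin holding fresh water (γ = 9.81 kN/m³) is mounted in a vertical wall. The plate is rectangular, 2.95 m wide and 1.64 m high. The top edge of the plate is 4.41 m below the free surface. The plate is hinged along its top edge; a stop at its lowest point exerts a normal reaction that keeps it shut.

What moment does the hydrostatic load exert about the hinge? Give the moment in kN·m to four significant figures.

γ = 9.81 kN/m³.
The centroid lies 1.64/2 = 0.82 m below the top edge, so the centroid depth is h_c = 4.41 + 0.82 = 5.23 m.
A = 2.95 × 1.64 = 4.838 m².
Resultant F = γ·h_c·A = 9.81 × 5.23 × 4.838 = 248.22 kN.
I_c = b·h³/12 = 2.95 × 1.64³/12 = 1.08436 m⁴.
Centre of pressure: y_p = y_c + I_c/(y_c·A) = 5.23 + 1.08436/(5.23 × 4.838) = 5.23 + 0.0428554 = 5.27286 m along the plane.
The resultant acts 0.82 + 0.0428554 = 0.862855 m (along the plate) below the hinge at the top edge, so the moment about the hinge is M = F × 0.862855 = 248.22 × 0.862855 = 214.178 kN·m.

M ≈ 214.2 kN·m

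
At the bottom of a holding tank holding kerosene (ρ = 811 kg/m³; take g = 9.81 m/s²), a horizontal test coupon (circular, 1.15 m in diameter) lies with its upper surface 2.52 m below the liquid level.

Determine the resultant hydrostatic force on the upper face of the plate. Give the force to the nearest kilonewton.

γ = ρg = 811 × 9.81 / 1000 = 7.95591 kN/m³.
The plate is horizontal, so pressure is uniform at p = γ·h = 7.95591 × 2.52 = 20.0489 kN/m².
A = π(0.575)² = 1.03869 m².
F = p·A = 20.0489 × 1.03869 = 20.8246 kN.

F ≈ 21 kN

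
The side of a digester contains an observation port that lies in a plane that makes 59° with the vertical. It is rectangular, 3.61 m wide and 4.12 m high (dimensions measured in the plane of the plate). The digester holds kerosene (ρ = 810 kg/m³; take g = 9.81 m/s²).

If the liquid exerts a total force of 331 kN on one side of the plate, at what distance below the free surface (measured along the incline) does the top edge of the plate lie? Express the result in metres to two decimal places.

y_top ≈ 3.38 m

γ = ρg = 810 × 9.81 / 1000 = 7.9461 kN/m³.
A = 3.61 × 4.12 = 14.8732 m².
From F = γ·h_c·A, the centroid depth is h_c = 331/(7.9461 × 14.8732) = 2.80072 m.
The plate makes 59° with the vertical, i.e. θ = 90° − 59° = 31° to the horizontal. Measuring y along the incline from the free-surface line, vertical depth h = y·sinθ with sinθ = 0.515038.
Along the incline, y_c = h_c/sinθ = 2.80072/0.515038 = 5.43789 m.
The centroid lies 4.12/2 = 2.06 m below the top edge, so the top edge sits at y_top = 5.43789 − 2.06 = 3.37789 m along the incline.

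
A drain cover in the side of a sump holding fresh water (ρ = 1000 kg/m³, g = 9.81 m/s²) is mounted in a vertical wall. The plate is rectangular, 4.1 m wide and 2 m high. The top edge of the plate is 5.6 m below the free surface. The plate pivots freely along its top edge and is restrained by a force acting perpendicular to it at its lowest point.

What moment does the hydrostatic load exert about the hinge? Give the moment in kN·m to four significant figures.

M ≈ 557.7 kN·m

γ = ρg = 1000 × 9.81 = 9810 N/m³ = 9.81 kN/m³.
The centroid lies 2/2 = 1 m below the top edge, so the centroid depth is h_c = 5.6 + 1 = 6.6 m.
A = 4.1 × 2 = 8.2 m².
Resultant F = γ·h_c·A = 9.81 × 6.6 × 8.2 = 530.917 kN.
I_c = b·h³/12 = 4.1 × 2³/12 = 2.73333 m⁴.
Centre of pressure: y_p = y_c + I_c/(y_c·A) = 6.6 + 2.73333/(6.6 × 8.2) = 6.6 + 0.050505 = 6.6505 m along the plane.
The resultant acts 1 + 0.050505 = 1.05051 m (along the plate) below the hinge at the top edge, so the moment about the hinge is M = F × 1.05051 = 530.917 × 1.05051 = 557.734 kN·m.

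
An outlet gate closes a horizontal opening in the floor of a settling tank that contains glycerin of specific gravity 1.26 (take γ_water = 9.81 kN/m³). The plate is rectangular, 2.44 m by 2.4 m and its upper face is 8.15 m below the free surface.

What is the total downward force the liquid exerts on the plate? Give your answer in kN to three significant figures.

F ≈ 590 kN

γ = 1.26 × 9.81 = 12.3606 kN/m³.
The plate is horizontal, so pressure is uniform at p = γ·h = 12.3606 × 8.15 = 100.739 kN/m².
A = 2.44 × 2.4 = 5.856 m².
F = p·A = 100.739 × 5.856 = 589.928 kN.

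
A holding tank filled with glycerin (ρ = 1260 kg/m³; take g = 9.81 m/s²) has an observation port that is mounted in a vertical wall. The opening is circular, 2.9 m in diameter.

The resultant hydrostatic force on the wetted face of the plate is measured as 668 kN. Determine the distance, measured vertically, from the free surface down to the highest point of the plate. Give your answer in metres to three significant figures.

d_top ≈ 6.73 m

γ = ρg = 1260 × 9.81 / 1000 = 12.3606 kN/m³.
A = π(1.45)² = 6.6052 m².
From F = γ·h_c·A, the centroid depth is h_c = 668/(12.3606 × 6.6052) = 8.18184 m.
The centroid is at the centre, 1.45 m below the top of the plate, so the highest point sits at h_top = 8.18184 − 1.45 = 6.73184 m below the surface.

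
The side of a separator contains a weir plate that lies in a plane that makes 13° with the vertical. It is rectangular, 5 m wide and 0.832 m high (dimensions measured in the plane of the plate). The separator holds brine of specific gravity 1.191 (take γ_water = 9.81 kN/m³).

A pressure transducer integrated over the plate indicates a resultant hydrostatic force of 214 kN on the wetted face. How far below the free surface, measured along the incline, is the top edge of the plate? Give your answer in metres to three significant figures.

γ = 1.191 × 9.81 = 11.68371 kN/m³.
A = 5 × 0.832 = 4.16 m².
From F = γ·h_c·A, the centroid depth is h_c = 214/(11.68371 × 4.16) = 4.40291 m.
The plate makes 13° with the vertical, i.e. θ = 90° − 13° = 77° to the horizontal. Measuring y along the incline from the free-surface line, vertical depth h = y·sinθ with sinθ = 0.974370.
Along the incline, y_c = h_c/sinθ = 4.40291/0.974370 = 4.51872 m.
The centroid lies 0.832/2 = 0.416 m below the top edge, so the top edge sits at y_top = 4.51872 − 0.416 = 4.10272 m along the incline.

y_top ≈ 4.10 m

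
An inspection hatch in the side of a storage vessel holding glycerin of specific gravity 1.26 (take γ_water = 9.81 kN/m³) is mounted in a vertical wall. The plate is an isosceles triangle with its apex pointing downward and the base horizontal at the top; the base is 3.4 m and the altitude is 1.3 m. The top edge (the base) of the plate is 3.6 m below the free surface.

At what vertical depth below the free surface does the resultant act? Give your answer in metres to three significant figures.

h_p = 4.06 m

γ = 1.26 × 9.81 = 12.3606 kN/m³.
With the apex down, the centroid sits h/3 = 1.3/3 = 0.433333 m below the base (the top edge), so the centroid depth is h_c = 3.6 + 0.433333 = 4.03333 m.
A = ½ × 3.4 × 1.3 = 2.21 m².
Resultant F = γ·h_c·A = 12.3606 × 4.03333 × 2.21 = 110.178 kN.
I_c = b·h³/36 = 3.4 × 1.3³/36 = 0.207494 m⁴.
Centre of pressure: y_p = y_c + I_c/(y_c·A) = 4.03333 + 0.207494/(4.03333 × 2.21) = 4.03333 + 0.0232782 = 4.05661 m along the plane.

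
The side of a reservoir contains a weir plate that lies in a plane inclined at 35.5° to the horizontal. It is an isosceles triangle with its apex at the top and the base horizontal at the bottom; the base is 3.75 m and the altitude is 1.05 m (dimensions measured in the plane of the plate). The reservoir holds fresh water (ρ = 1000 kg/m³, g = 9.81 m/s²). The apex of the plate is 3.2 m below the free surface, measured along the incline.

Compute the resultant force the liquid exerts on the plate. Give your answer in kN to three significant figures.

F ≈ 43.7 kN

γ = ρg = 1000 × 9.81 = 9810 N/m³ = 9.81 kN/m³.
Let θ = 35.5° be the plate's angle to the horizontal; measure y along the incline from where the plane meets the free surface. Vertical depth h = y·sinθ with sinθ = 0.580703.
With the apex up, the centroid sits 2h/3 = 2 × 1.05/3 = 0.7 m below the apex, so y_c = 3.2 + 0.7 = 3.9 m and h_c = 3.9 × 0.580703 = 2.26474 m.
A = ½ × 3.75 × 1.05 = 1.96875 m².
Resultant F = γ·h_c·A = 9.81 × 2.26474 × 1.96875 = 43.7399 kN.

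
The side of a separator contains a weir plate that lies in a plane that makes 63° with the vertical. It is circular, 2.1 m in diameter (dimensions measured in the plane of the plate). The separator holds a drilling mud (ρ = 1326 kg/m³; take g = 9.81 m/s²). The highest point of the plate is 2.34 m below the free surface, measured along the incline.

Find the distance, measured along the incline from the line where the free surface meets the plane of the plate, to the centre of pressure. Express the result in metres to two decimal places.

γ = ρg = 1326 × 9.81 / 1000 = 13.00806 kN/m³.
The plate makes 63° with the vertical, i.e. θ = 90° − 63° = 27° to the horizontal. Measuring y along the incline from the free-surface line, vertical depth h = y·sinθ with sinθ = 0.453990.
The centroid is at the centre, 1.05 m below the top of the plate, so y_c = 2.34 + 1.05 = 3.39 m and h_c = 3.39 × 0.453990 = 1.53903 m.
A = π(1.05)² = 3.46361 m².
Resultant F = γ·h_c·A = 13.00806 × 1.53903 × 3.46361 = 69.3408 kN.
I_c = πr⁴/4 = π × 1.05⁴/4 = 0.954656 m⁴.
Centre of pressure: y_p = y_c + I_c/(y_c·A) = 3.39 + 0.954656/(3.39 × 3.46361) = 3.39 + 0.0813052 = 3.47131 m along the plane.

y_p = 3.47 m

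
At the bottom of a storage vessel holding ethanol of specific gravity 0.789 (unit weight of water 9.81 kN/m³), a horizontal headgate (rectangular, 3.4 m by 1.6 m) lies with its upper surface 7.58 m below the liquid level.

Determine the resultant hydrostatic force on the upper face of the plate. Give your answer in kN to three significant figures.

γ = 0.789 × 9.81 = 7.74009 kN/m³.
The plate is horizontal, so pressure is uniform at p = γ·h = 7.74009 × 7.58 = 58.6699 kN/m².
A = 3.4 × 1.6 = 5.44 m².
F = p·A = 58.6699 × 5.44 = 319.164 kN.

F ≈ 319 kN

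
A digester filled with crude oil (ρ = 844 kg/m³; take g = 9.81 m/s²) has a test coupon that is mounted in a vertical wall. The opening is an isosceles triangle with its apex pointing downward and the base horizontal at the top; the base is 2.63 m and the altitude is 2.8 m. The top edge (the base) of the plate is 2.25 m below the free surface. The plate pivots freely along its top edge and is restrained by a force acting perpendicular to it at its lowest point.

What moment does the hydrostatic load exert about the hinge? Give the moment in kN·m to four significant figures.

γ = ρg = 844 × 9.81 / 1000 = 8.27964 kN/m³.
With the apex down, the centroid sits h/3 = 2.8/3 = 0.933333 m below the base (the top edge), so the centroid depth is h_c = 2.25 + 0.933333 = 3.18333 m.
A = ½ × 2.63 × 2.8 = 3.682 m².
Resultant F = γ·h_c·A = 8.27964 × 3.18333 × 3.682 = 97.0458 kN.
I_c = b·h³/36 = 2.63 × 2.8³/36 = 1.60372 m⁴.
Centre of pressure: y_p = y_c + I_c/(y_c·A) = 3.18333 + 1.60372/(3.18333 × 3.682) = 3.18333 + 0.136824 = 3.32015 m along the plane.
The resultant acts 0.933333 + 0.136824 = 1.07016 m (along the plate) below the hinge at the top edge, so the moment about the hinge is M = F × 1.07016 = 97.0458 × 1.07016 = 103.855 kN·m.

M ≈ 103.9 kN·m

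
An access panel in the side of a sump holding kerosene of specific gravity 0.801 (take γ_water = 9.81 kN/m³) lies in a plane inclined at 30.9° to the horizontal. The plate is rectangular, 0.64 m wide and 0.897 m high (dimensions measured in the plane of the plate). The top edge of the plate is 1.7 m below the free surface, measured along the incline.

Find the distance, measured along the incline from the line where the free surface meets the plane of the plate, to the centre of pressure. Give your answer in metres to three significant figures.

γ = 0.801 × 9.81 = 7.85781 kN/m³.
Let θ = 30.9° be the plate's angle to the horizontal; measure y along the incline from where the plane meets the free surface. Vertical depth h = y·sinθ with sinθ = 0.513541.
The centroid lies 0.897/2 = 0.4485 m below the top edge, so y_c = 1.7 + 0.4485 = 2.1485 m and h_c = 2.1485 × 0.513541 = 1.10334 m.
A = 0.64 × 0.897 = 0.57408 m².
Resultant F = γ·h_c·A = 7.85781 × 1.10334 × 0.57408 = 4.97718 kN.
I_c = b·h³/12 = 0.64 × 0.897³/12 = 0.0384925 m⁴.
Centre of pressure: y_p = y_c + I_c/(y_c·A) = 2.1485 + 0.0384925/(2.1485 × 0.57408) = 2.1485 + 0.0312082 = 2.17971 m along the plane.

y_p = 2.18 m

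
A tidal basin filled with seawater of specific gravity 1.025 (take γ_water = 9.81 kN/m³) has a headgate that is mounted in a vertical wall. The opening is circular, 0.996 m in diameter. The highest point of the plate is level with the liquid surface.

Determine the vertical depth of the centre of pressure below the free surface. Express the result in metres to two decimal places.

γ = 1.025 × 9.81 = 10.05525 kN/m³.
The centroid is at the centre, 0.498 m below the top of the plate, so the centroid depth is h_c = 0.498 m.
A = π(0.498)² = 0.779128 m².
Resultant F = γ·h_c·A = 10.05525 × 0.498 × 0.779128 = 3.90149 kN.
I_c = πr⁴/4 = π × 0.498⁴/4 = 0.0483067 m⁴.
Centre of pressure: y_p = y_c + I_c/(y_c·A) = 0.498 + 0.0483067/(0.498 × 0.779128) = 0.498 + 0.1245 = 0.6225 m along the plane.

h_p = 0.62 m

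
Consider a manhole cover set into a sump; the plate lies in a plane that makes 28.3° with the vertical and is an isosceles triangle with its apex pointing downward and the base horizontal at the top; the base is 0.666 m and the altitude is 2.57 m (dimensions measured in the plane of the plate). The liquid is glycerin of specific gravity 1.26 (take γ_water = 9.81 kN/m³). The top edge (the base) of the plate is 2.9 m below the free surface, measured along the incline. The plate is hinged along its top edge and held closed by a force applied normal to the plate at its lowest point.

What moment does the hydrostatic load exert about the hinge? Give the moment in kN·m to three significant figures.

M ≈ 33.4 kN·m

γ = 1.26 × 9.81 = 12.3606 kN/m³.
The plate makes 28.3° with the vertical, i.e. θ = 90° − 28.3° = 61.7° to the horizontal. Measuring y along the incline from the free-surface line, vertical depth h = y·sinθ with sinθ = 0.880477.
With the apex down, the centroid sits h/3 = 2.57/3 = 0.856667 m below the base (the top edge), so y_c = 2.9 + 0.856667 = 3.75667 m and h_c = 3.75667 × 0.880477 = 3.30766 m.
A = ½ × 0.666 × 2.57 = 0.85581 m².
Resultant F = γ·h_c·A = 12.3606 × 3.30766 × 0.85581 = 34.9895 kN.
I_c = b·h³/36 = 0.666 × 2.57³/36 = 0.31403 m⁴.
Centre of pressure: y_p = y_c + I_c/(y_c·A) = 3.75667 + 0.31403/(3.75667 × 0.85581) = 3.75667 + 0.0976766 = 3.85435 m along the plane.
The resultant acts 0.856667 + 0.0976766 = 0.954344 m (along the plate) below the hinge at the top edge, so the moment about the hinge is M = F × 0.954344 = 34.9895 × 0.954344 = 33.392 kN·m.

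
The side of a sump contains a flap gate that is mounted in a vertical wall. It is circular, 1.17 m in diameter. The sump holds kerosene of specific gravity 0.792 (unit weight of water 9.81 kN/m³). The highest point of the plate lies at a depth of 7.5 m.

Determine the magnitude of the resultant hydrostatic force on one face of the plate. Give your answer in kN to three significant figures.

F ≈ 67.5 kN

γ = 0.792 × 9.81 = 7.76952 kN/m³.
The centroid is at the centre, 0.585 m below the top of the plate, so the centroid depth is h_c = 7.5 + 0.585 = 8.085 m.
A = π(0.585)² = 1.07513 m².
Resultant F = γ·h_c·A = 7.76952 × 8.085 × 1.07513 = 67.536 kN.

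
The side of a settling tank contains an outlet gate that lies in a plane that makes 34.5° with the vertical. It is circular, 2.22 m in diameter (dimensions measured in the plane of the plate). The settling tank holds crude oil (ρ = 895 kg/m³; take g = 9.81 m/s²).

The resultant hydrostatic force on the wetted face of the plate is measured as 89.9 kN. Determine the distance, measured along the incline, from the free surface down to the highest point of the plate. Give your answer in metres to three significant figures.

y_top ≈ 2.10 m

γ = ρg = 895 × 9.81 / 1000 = 8.77995 kN/m³.
A = π(1.11)² = 3.87076 m².
From F = γ·h_c·A, the centroid depth is h_c = 89.9/(8.77995 × 3.87076) = 2.64528 m.
The plate makes 34.5° with the vertical, i.e. θ = 90° − 34.5° = 55.5° to the horizontal. Measuring y along the incline from the free-surface line, vertical depth h = y·sinθ with sinθ = 0.824126.
Along the incline, y_c = h_c/sinθ = 2.64528/0.824126 = 3.2098 m.
The centroid is at the centre, 1.11 m below the top of the plate, so the highest point sits at y_top = 3.2098 − 1.11 = 2.0998 m along the incline.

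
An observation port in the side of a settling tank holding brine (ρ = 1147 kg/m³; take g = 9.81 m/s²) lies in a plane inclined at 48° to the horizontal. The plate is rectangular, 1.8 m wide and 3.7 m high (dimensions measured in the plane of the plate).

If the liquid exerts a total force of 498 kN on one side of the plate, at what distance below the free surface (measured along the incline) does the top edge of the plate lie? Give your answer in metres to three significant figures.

γ = ρg = 1147 × 9.81 / 1000 = 11.25207 kN/m³.
A = 1.8 × 3.7 = 6.66 m².
From F = γ·h_c·A, the centroid depth is h_c = 498/(11.25207 × 6.66) = 6.64542 m.
Let θ = 48° be the plate's angle to the horizontal; measure y along the incline from where the plane meets the free surface. Vertical depth h = y·sinθ with sinθ = 0.743145.
Along the incline, y_c = h_c/sinθ = 6.64542/0.743145 = 8.94229 m.
The centroid lies 3.7/2 = 1.85 m below the top edge, so the top edge sits at y_top = 8.94229 − 1.85 = 7.09229 m along the incline.

y_top ≈ 7.09 m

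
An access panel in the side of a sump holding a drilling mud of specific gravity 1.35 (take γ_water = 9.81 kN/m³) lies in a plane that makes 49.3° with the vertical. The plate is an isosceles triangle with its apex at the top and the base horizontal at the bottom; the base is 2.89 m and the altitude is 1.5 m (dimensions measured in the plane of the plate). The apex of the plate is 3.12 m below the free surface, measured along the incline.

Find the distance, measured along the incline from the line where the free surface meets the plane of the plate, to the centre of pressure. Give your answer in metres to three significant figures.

γ = 1.35 × 9.81 = 13.2435 kN/m³.
The plate makes 49.3° with the vertical, i.e. θ = 90° − 49.3° = 40.7° to the horizontal. Measuring y along the incline from the free-surface line, vertical depth h = y·sinθ with sinθ = 0.652098.
With the apex up, the centroid sits 2h/3 = 2 × 1.5/3 = 1 m below the apex, so y_c = 3.12 + 1 = 4.12 m and h_c = 4.12 × 0.652098 = 2.68664 m.
A = ½ × 2.89 × 1.5 = 2.1675 m².
Resultant F = γ·h_c·A = 13.2435 × 2.68664 × 2.1675 = 77.1208 kN.
I_c = b·h³/36 = 2.89 × 1.5³/36 = 0.270937 m⁴.
Centre of pressure: y_p = y_c + I_c/(y_c·A) = 4.12 + 0.270937/(4.12 × 2.1675) = 4.12 + 0.0303397 = 4.15034 m along the plane.

y_p = 4.15 m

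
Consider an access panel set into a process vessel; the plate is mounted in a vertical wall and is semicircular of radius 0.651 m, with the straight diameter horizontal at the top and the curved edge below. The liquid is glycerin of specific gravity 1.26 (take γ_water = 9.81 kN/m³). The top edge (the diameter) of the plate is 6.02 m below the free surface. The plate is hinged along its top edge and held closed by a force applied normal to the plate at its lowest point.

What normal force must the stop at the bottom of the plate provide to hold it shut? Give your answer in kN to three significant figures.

γ = 1.26 × 9.81 = 12.3606 kN/m³.
The centroid of a semicircle lies 4r/(3π) = 0.276293 m from the diameter, here below the top edge, so the centroid depth is h_c = 6.02 + 0.276293 = 6.29629 m.
A = πr²/2 = π × 0.651²/2 = 0.665705 m².
Resultant F = γ·h_c·A = 12.3606 × 6.29629 × 0.665705 = 51.8091 kN.
I_c = (π/8 − 8/(9π))·r⁴ = 0.109757 × 0.651⁴ = 0.0197132 m⁴.
Centre of pressure: y_p = y_c + I_c/(y_c·A) = 6.29629 + 0.0197132/(6.29629 × 0.665705) = 6.29629 + 0.00470317 = 6.30099 m along the plane.
The resultant acts 0.276293 + 0.00470317 = 0.280996 m (along the plate) below the hinge at the top edge, so the moment about the hinge is M = F × 0.280996 = 51.8091 × 0.280996 = 14.5581 kN·m.
A normal force at the bottom, 0.651 m from the hinge, must supply this moment: P = 14.5581/0.651 = 22.3627 kN.

P ≈ 22.4 kN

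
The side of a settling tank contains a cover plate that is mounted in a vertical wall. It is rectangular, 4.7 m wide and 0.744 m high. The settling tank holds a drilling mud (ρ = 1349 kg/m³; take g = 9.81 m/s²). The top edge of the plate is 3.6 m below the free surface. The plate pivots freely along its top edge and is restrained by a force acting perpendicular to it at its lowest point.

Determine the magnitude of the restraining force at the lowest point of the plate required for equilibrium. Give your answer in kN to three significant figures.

γ = ρg = 1349 × 9.81 / 1000 = 13.23369 kN/m³.
The centroid lies 0.744/2 = 0.372 m below the top edge, so the centroid depth is h_c = 3.6 + 0.372 = 3.972 m.
A = 4.7 × 0.744 = 3.4968 m².
Resultant F = γ·h_c·A = 13.23369 × 3.972 × 3.4968 = 183.807 kN.
I_c = b·h³/12 = 4.7 × 0.744³/12 = 0.1613 m⁴.
Centre of pressure: y_p = y_c + I_c/(y_c·A) = 3.972 + 0.1613/(3.972 × 3.4968) = 3.972 + 0.0116133 = 3.98361 m along the plane.
The resultant acts 0.372 + 0.0116133 = 0.383613 m (along the plate) below the hinge at the top edge, so the moment about the hinge is M = F × 0.383613 = 183.807 × 0.383613 = 70.5108 kN·m.
A normal force at the bottom, 0.744 m from the hinge, must supply this moment: P = 70.5108/0.744 = 94.7726 kN.

P ≈ 94.8 kN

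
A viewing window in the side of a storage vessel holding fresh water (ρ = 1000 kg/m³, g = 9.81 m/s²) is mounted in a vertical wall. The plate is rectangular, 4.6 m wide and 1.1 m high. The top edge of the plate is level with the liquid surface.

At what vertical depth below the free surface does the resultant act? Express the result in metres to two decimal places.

γ = ρg = 1000 × 9.81 = 9810 N/m³ = 9.81 kN/m³.
The centroid lies 1.1/2 = 0.55 m below the top edge, so the centroid depth is h_c = 0.55 m.
A = 4.6 × 1.1 = 5.06 m².
Resultant F = γ·h_c·A = 9.81 × 0.55 × 5.06 = 27.3012 kN.
I_c = b·h³/12 = 4.6 × 1.1³/12 = 0.510217 m⁴.
Centre of pressure: y_p = y_c + I_c/(y_c·A) = 0.55 + 0.510217/(0.55 × 5.06) = 0.55 + 0.183333 = 0.733333 m along the plane.

h_p = 0.73 m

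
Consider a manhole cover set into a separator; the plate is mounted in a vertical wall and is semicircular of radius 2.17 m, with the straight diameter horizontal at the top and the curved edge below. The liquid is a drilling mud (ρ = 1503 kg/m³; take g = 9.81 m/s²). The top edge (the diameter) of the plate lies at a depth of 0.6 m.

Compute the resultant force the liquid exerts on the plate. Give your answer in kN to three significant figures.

γ = ρg = 1503 × 9.81 / 1000 = 14.74443 kN/m³.
The centroid of a semicircle lies 4r/(3π) = 0.920977 m from the diameter, here below the top edge, so the centroid depth is h_c = 0.6 + 0.920977 = 1.52098 m.
A = πr²/2 = π × 2.17²/2 = 7.39672 m².
Resultant F = γ·h_c·A = 14.74443 × 1.52098 × 7.39672 = 165.879 kN.

F ≈ 166 kN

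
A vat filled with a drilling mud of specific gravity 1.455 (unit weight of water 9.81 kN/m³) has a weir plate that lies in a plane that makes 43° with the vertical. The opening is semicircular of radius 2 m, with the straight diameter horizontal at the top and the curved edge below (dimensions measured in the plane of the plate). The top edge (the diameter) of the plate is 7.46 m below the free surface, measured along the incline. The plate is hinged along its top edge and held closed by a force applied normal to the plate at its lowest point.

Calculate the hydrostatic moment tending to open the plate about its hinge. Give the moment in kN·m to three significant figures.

M ≈ 481 kN·m

γ = 1.455 × 9.81 = 14.27355 kN/m³.
The plate makes 43° with the vertical, i.e. θ = 90° − 43° = 47° to the horizontal. Measuring y along the incline from the free-surface line, vertical depth h = y·sinθ with sinθ = 0.731354.
The centroid of a semicircle lies 4r/(3π) = 0.848826 m from the diameter, here below the top edge, so y_c = 7.46 + 0.848826 = 8.30883 m and h_c = 8.30883 × 0.731354 = 6.0767 m.
A = πr²/2 = π × 2²/2 = 6.28319 m².
Resultant F = γ·h_c·A = 14.27355 × 6.0767 × 6.28319 = 544.979 kN.
I_c = (π/8 − 8/(9π))·r⁴ = 0.109757 × 2⁴ = 1.75611 m⁴.
Centre of pressure: y_p = y_c + I_c/(y_c·A) = 8.30883 + 1.75611/(8.30883 × 6.28319) = 8.30883 + 0.0336381 = 8.34247 m along the plane.
The resultant acts 0.848826 + 0.0336381 = 0.882464 m (along the plate) below the hinge at the top edge, so the moment about the hinge is M = F × 0.882464 = 544.979 × 0.882464 = 480.924 kN·m.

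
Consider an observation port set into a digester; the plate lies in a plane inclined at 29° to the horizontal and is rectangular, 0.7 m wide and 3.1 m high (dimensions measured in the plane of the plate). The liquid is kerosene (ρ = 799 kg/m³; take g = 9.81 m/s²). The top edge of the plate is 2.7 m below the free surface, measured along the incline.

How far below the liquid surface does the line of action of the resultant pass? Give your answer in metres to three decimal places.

h_p = 2.152 m

γ = ρg = 799 × 9.81 / 1000 = 7.83819 kN/m³.
Let θ = 29° be the plate's angle to the horizontal; measure y along the incline from where the plane meets the free surface. Vertical depth h = y·sinθ with sinθ = 0.484810.
The centroid lies 3.1/2 = 1.55 m below the top edge, so y_c = 2.7 + 1.55 = 4.25 m and h_c = 4.25 × 0.484810 = 2.06044 m.
A = 0.7 × 3.1 = 2.17 m².
Resultant F = γ·h_c·A = 7.83819 × 2.06044 × 2.17 = 35.0458 kN.
I_c = b·h³/12 = 0.7 × 3.1³/12 = 1.73781 m⁴.
Centre of pressure: y_p = y_c + I_c/(y_c·A) = 4.25 + 1.73781/(4.25 × 2.17) = 4.25 + 0.188432 = 4.43843 m along the plane.
Vertically, h_p = y_p·sinθ = 4.43843 × 0.484810 = 2.1518 m.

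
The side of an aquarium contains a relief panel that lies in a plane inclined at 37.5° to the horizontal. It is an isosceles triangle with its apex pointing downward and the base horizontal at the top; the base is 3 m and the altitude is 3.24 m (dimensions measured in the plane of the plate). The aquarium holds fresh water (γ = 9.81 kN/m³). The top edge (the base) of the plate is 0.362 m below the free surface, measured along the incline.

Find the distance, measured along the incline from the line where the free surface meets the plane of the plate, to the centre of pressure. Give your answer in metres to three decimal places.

y_p = 1.846 m

γ = 9.81 kN/m³.
Let θ = 37.5° be the plate's angle to the horizontal; measure y along the incline from where the plane meets the free surface. Vertical depth h = y·sinθ with sinθ = 0.608761.
With the apex down, the centroid sits h/3 = 3.24/3 = 1.08 m below the base (the top edge), so y_c = 0.362 + 1.08 = 1.442 m and h_c = 1.442 × 0.608761 = 0.877833 m.
A = ½ × 3 × 3.24 = 4.86 m².
Resultant F = γ·h_c·A = 9.81 × 0.877833 × 4.86 = 41.8521 kN.
I_c = b·h³/36 = 3 × 3.24³/36 = 2.83435 m⁴.
Centre of pressure: y_p = y_c + I_c/(y_c·A) = 1.442 + 2.83435/(1.442 × 4.86) = 1.442 + 0.404438 = 1.84644 m along the plane.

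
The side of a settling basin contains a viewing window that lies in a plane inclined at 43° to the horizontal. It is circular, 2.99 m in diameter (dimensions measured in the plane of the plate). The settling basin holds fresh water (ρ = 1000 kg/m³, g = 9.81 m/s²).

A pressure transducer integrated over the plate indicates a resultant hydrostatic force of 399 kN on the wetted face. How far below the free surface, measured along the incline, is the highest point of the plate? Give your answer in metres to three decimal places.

γ = ρg = 1000 × 9.81 = 9810 N/m³ = 9.81 kN/m³.
A = π(1.495)² = 7.02154 m².
From F = γ·h_c·A, the centroid depth is h_c = 399/(9.81 × 7.02154) = 5.79257 m.
Let θ = 43° be the plate's angle to the horizontal; measure y along the incline from where the plane meets the free surface. Vertical depth h = y·sinθ with sinθ = 0.681998.
Along the incline, y_c = h_c/sinθ = 5.79257/0.681998 = 8.49353 m.
The centroid is at the centre, 1.495 m below the top of the plate, so the highest point sits at y_top = 8.49353 − 1.495 = 6.99853 m along the incline.

y_top ≈ 6.999 m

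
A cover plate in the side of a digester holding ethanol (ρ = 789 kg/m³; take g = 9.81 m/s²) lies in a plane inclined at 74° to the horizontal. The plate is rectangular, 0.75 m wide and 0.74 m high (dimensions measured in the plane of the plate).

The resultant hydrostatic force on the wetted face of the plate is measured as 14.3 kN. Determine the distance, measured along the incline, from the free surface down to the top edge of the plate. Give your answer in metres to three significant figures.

γ = ρg = 789 × 9.81 / 1000 = 7.74009 kN/m³.
A = 0.75 × 0.74 = 0.555 m².
From F = γ·h_c·A, the centroid depth is h_c = 14.3/(7.74009 × 0.555) = 3.32887 m.
Let θ = 74° be the plate's angle to the horizontal; measure y along the incline from where the plane meets the free surface. Vertical depth h = y·sinθ with sinθ = 0.961262.
Along the incline, y_c = h_c/sinθ = 3.32887/0.961262 = 3.46302 m.
The centroid lies 0.74/2 = 0.37 m below the top edge, so the top edge sits at y_top = 3.46302 − 0.37 = 3.09302 m along the incline.

y_top ≈ 3.09 m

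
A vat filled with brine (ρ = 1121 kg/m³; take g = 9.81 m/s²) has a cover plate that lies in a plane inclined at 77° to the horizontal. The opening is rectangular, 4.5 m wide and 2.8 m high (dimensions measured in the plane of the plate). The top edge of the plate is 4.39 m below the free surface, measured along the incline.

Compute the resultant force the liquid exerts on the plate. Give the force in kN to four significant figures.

F ≈ 781.7 kN

γ = ρg = 1121 × 9.81 / 1000 = 10.99701 kN/m³.
Let θ = 77° be the plate's angle to the horizontal; measure y along the incline from where the plane meets the free surface. Vertical depth h = y·sinθ with sinθ = 0.974370.
The centroid lies 2.8/2 = 1.4 m below the top edge, so y_c = 4.39 + 1.4 = 5.79 m and h_c = 5.79 × 0.974370 = 5.6416 m.
A = 4.5 × 2.8 = 12.6 m².
Resultant F = γ·h_c·A = 10.99701 × 5.6416 × 12.6 = 781.713 kN.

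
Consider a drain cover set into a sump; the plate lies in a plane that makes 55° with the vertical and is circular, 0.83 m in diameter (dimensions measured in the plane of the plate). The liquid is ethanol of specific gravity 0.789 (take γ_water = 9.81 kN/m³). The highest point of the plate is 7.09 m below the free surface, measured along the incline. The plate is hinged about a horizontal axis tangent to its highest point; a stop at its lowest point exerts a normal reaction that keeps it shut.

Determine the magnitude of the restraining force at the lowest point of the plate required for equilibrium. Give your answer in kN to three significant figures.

P ≈ 9.14 kN

γ = 0.789 × 9.81 = 7.74009 kN/m³.
The plate makes 55° with the vertical, i.e. θ = 90° − 55° = 35° to the horizontal. Measuring y along the incline from the free-surface line, vertical depth h = y·sinθ with sinθ = 0.573576.
The centroid is at the centre, 0.415 m below the top of the plate, so y_c = 7.09 + 0.415 = 7.505 m and h_c = 7.505 × 0.573576 = 4.30469 m.
A = π(0.415)² = 0.541061 m².
Resultant F = γ·h_c·A = 7.74009 × 4.30469 × 0.541061 = 18.0274 kN.
I_c = πr⁴/4 = π × 0.415⁴/4 = 0.023296 m⁴.
Centre of pressure: y_p = y_c + I_c/(y_c·A) = 7.505 + 0.023296/(7.505 × 0.541061) = 7.505 + 0.00573699 = 7.51074 m along the plane.
The resultant acts 0.415 + 0.00573699 = 0.420737 m (along the plate) below the hinge at the top edge, so the moment about the hinge is M = F × 0.420737 = 18.0274 × 0.420737 = 7.58479 kN·m.
A normal force at the bottom, 0.83 m from the hinge, must supply this moment: P = 7.58479/0.83 = 9.1383 kN.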